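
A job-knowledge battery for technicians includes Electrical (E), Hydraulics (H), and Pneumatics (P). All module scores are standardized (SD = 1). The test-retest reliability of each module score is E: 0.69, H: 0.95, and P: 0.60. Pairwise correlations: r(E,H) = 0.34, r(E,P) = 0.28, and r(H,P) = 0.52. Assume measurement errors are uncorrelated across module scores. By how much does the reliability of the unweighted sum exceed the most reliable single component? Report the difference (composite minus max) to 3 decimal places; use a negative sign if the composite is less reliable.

Var(sum) = 3 + 2.28 = 5.28; true-score variance = 2.24 + 2.28 = 4.52; composite reliability = 0.8561.
Max component reliability = 0.9500.
Difference = 0.8561 − 0.9500 = -0.094.

-0.094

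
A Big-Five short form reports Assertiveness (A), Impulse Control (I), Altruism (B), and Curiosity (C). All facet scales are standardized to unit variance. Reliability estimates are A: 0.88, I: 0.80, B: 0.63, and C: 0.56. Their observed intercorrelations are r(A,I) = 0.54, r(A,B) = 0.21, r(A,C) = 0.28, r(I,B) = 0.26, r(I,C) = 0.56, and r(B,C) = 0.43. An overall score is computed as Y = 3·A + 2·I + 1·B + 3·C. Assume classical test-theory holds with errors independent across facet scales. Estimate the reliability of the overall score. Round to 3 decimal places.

0.865

Var(Y) = 3² + 2² + 1 + 3² + 2·[6·0.54 + 3·0.21 + 9·0.28 + 2·0.26 + 6·0.56 + 3·0.43] = 23 + 23.12 = 46.12.
Under uncorrelated errors the observed covariances equal the true-score covariances, so only the own-variance terms attenuate.
True-score variance = [3²·0.88 + 2²·0.80 + 0.63 + 3²·0.56] + 23.12 = 16.79 + 23.12 = 39.91.
Reliability = 39.91 / 46.12 = 0.865.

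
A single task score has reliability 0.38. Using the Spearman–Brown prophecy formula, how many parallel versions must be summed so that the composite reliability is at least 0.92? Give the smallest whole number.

k ≥ ρ*(1−ρ₁)/(ρ₁(1−ρ*)) = 0.92·0.62 / (0.38·0.08) = 18.763.
Smallest integer k = 19.

19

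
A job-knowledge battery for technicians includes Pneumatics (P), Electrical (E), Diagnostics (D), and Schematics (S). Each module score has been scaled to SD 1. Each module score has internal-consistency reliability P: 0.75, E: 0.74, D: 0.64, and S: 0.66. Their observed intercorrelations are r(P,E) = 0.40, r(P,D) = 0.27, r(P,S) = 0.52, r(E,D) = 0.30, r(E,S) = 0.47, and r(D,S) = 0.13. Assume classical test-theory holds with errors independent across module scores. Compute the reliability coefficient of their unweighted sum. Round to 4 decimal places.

Var(P+E+D+S) = 4 + 2·[0.40 + 0.27 + 0.52 + 0.30 + 0.47 + 0.13] = 4 + 4.18 = 8.18.
With uncorrelated errors the cross-covariances are all true-score covariance, so they carry over unchanged; only the diagonal terms shrink to ρᵢσᵢ².
True-score variance = [0.75 + 0.74 + 0.64 + 0.66] + 4.18 = 2.79 + 4.18 = 6.97.
Reliability = 6.97 / 8.18 = 0.8521.

0.8521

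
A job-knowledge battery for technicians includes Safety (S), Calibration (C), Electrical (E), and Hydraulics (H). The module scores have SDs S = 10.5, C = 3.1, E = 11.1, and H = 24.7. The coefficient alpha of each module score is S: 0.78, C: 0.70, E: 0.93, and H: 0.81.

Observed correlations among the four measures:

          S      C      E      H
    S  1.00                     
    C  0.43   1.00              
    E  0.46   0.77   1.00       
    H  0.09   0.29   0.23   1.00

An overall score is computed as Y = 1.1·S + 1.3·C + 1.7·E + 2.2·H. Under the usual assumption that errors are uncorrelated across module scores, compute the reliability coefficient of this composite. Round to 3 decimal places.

Var(Y) = 1.1²·10.5² + 1.3²·3.1² + 1.7²·11.1² + 2.2²·24.7² + 2·[1.43·10.5·3.1·0.43 + 1.87·10.5·11.1·0.46 + 2.42·10.5·24.7·0.09 + 2.21·3.1·11.1·0.77 + 2.86·3.1·24.7·0.29 + 3.74·11.1·24.7·0.23] = 3458.56 + 1069.32 = 4527.88.
Because errors are independent across components, Cov(Tᵢ,Tⱼ) = Cov(Xᵢ,Xⱼ); the off-diagonal part of the true-score variance is the same as above.
True-score variance = [1.1²·10.5²·0.78 + 1.3²·3.1²·0.70 + 1.7²·11.1²·0.93 + 2.2²·24.7²·0.81] + 1069.32 = 2838.37 + 1069.32 = 3907.69.
Reliability = 3907.69 / 4527.88 = 0.863.

0.863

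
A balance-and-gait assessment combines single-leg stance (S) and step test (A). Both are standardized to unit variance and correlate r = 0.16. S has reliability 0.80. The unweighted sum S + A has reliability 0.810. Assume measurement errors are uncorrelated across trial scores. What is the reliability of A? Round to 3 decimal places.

0.759

Var(S+A) = 2 + 2·0.16 = 2.320.
True-score variance = ρ_S + ρ_A + 2·0.16, so 0.810 = (0.80 + ρ_A + 0.32) / 2.320.
ρ_A = 0.810·2.320 − 0.80 − 0.32 = 0.759.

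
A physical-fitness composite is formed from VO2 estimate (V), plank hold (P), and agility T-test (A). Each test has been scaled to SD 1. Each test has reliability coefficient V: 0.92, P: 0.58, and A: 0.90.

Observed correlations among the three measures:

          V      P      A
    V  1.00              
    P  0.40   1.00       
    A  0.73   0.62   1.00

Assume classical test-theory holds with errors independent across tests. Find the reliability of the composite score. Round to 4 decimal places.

0.9077

Var(V+P+A) = 3 + 2·[0.40 + 0.73 + 0.62] = 3 + 3.5 = 6.5.
Because errors are independent across components, Cov(Tᵢ,Tⱼ) = Cov(Xᵢ,Xⱼ); the off-diagonal part of the true-score variance is the same as above.
True-score variance = [0.92 + 0.58 + 0.90] + 3.5 = 2.4 + 3.5 = 5.9.
Reliability = 5.9 / 6.5 = 0.9077.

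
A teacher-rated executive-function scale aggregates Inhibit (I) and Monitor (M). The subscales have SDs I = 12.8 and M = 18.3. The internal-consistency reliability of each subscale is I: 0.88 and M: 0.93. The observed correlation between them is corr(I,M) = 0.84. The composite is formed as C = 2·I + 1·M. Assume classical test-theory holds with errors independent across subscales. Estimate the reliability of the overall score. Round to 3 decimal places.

0.943

Var(C) = 2²·12.8² + 18.3² + 2·[2·12.8·18.3·0.84] = 990.25 + 787.046 = 1777.3.
With uncorrelated errors the cross-covariances are all true-score covariance, so they carry over unchanged; only the diagonal terms shrink to ρᵢσᵢ².
True-score variance = [2²·12.8²·0.88 + 18.3²·0.93] + 787.046 = 888.165 + 787.046 = 1675.21.
Reliability = 1675.21 / 1777.3 = 0.943.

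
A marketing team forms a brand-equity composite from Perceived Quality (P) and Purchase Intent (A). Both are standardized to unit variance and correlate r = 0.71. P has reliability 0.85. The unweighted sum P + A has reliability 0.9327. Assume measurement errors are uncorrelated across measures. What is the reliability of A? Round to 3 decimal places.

0.920

Var(P+A) = 2 + 2·0.71 = 3.420.
True-score variance = ρ_P + ρ_A + 2·0.71, so 0.9327 = (0.85 + ρ_A + 1.42) / 3.420.
ρ_A = 0.9327·3.420 − 0.85 − 1.42 = 0.920.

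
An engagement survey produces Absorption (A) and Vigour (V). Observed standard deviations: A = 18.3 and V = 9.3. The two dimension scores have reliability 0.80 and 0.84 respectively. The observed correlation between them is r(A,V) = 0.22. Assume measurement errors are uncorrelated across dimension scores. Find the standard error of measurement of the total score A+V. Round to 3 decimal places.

8.990

Var(total) = 421.38 + 74.8836 = 496.264.
True-score variance = 340.564 + 74.8836 = 415.447, so reliability = 0.8372.
Error variance = 496.264 − 415.447 = 80.8164; SEM = √80.8164 = 8.990.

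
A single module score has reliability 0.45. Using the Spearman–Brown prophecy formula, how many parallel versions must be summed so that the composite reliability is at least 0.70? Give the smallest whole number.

k ≥ ρ*(1−ρ₁)/(ρ₁(1−ρ*)) = 0.70·0.55 / (0.45·0.30) = 2.852.
Smallest integer k = 3.

3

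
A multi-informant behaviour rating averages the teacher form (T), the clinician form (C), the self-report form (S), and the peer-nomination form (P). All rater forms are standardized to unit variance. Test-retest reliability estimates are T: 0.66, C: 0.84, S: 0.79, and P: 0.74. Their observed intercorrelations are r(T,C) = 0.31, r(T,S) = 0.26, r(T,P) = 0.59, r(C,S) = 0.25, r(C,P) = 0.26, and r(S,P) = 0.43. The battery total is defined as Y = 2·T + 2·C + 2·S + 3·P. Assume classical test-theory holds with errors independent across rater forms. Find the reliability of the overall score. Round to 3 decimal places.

0.879

Var(Y) = 2² + 2² + 2² + 3² + 2·[4·0.31 + 4·0.26 + 6·0.59 + 4·0.25 + 6·0.26 + 6·0.43] = 21 + 21.92 = 42.92.
Under uncorrelated errors the observed covariances equal the true-score covariances, so only the own-variance terms attenuate.
True-score variance = [2²·0.66 + 2²·0.84 + 2²·0.79 + 3²·0.74] + 21.92 = 15.82 + 21.92 = 37.74.
Reliability = 37.74 / 42.92 = 0.879.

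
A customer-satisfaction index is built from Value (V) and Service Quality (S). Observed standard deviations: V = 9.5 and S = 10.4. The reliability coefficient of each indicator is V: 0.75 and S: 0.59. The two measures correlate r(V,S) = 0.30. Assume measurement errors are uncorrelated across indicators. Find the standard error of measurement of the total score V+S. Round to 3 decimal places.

Var(total) = 198.41 + 59.28 = 257.69.
True-score variance = 131.502 + 59.28 = 190.782, so reliability = 0.7404.
Error variance = 257.69 − 190.782 = 66.9081; SEM = √66.9081 = 8.180.

8.180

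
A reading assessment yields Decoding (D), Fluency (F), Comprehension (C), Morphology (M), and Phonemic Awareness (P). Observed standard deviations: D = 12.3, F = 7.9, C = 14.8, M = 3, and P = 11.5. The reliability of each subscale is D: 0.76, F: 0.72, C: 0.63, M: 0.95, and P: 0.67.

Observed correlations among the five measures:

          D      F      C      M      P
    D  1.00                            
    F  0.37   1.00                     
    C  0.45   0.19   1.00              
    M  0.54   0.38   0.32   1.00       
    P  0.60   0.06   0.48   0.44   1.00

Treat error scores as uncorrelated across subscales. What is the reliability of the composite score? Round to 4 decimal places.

Var(D+F+C+M+P) = 12.3² + 7.9² + 14.8² + 3² + 11.5² + 2·[12.3·7.9·0.37 + 12.3·14.8·0.45 + 12.3·3·0.54 + 12.3·11.5·0.60 + 7.9·14.8·0.19 + 7.9·3·0.38 + 7.9·11.5·0.06 + 14.8·3·0.32 + 14.8·11.5·0.48 + 3·11.5·0.44] = 573.99 + 740.845 = 1314.84.
With uncorrelated errors the cross-covariances are all true-score covariance, so they carry over unchanged; only the diagonal terms shrink to ρᵢσᵢ².
True-score variance = [12.3²·0.76 + 7.9²·0.72 + 14.8²·0.63 + 3²·0.95 + 11.5²·0.67] + 740.845 = 395.068 + 740.845 = 1135.91.
Reliability = 1135.91 / 1314.84 = 0.8639.

0.8639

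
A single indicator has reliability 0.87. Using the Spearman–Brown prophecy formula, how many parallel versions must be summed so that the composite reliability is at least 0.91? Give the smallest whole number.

2

k ≥ ρ*(1−ρ₁)/(ρ₁(1−ρ*)) = 0.91·0.13 / (0.87·0.09) = 1.511.
Smallest integer k = 2.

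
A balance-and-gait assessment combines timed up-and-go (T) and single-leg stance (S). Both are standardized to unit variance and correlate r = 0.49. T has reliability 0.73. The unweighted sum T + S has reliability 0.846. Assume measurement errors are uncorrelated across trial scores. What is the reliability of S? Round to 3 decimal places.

0.811

Var(T+S) = 2 + 2·0.49 = 2.980.
True-score variance = ρ_T + ρ_S + 2·0.49, so 0.846 = (0.73 + ρ_S + 0.98) / 2.980.
ρ_S = 0.846·2.980 − 0.73 − 0.98 = 0.811.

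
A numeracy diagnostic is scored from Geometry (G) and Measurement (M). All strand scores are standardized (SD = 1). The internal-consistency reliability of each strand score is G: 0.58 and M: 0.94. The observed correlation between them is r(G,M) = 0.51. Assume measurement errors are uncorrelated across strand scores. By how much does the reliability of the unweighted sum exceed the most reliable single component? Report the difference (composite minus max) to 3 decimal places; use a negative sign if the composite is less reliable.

Var(sum) = 2 + 1.02 = 3.02; true-score variance = 1.52 + 1.02 = 2.54; composite reliability = 0.8411.
Max component reliability = 0.9400.
Difference = 0.8411 − 0.9400 = -0.099.

-0.099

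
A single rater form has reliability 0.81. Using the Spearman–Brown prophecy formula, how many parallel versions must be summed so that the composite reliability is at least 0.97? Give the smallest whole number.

k ≥ ρ*(1−ρ₁)/(ρ₁(1−ρ*)) = 0.97·0.19 / (0.81·0.03) = 7.584.
Smallest integer k = 8.

8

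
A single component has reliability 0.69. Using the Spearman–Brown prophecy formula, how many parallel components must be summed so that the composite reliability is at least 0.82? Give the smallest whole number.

k ≥ ρ*(1−ρ₁)/(ρ₁(1−ρ*)) = 0.82·0.31 / (0.69·0.18) = 2.047.
Smallest integer k = 3.

3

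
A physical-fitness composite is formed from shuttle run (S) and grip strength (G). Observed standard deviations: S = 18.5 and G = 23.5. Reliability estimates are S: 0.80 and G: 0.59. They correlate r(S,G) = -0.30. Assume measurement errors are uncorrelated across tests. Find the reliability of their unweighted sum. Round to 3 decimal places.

0.535

Var(S+G) = 18.5² + 23.5² + 2·[18.5·23.5·(-0.30)] = 894.5 − 260.85 = 633.65.
Under uncorrelated errors the observed covariances equal the true-score covariances, so only the own-variance terms attenuate.
True-score variance = [18.5²·0.80 + 23.5²·0.59] − 260.85 = 599.628 − 260.85 = 338.778.
Reliability = 338.778 / 633.65 = 0.535.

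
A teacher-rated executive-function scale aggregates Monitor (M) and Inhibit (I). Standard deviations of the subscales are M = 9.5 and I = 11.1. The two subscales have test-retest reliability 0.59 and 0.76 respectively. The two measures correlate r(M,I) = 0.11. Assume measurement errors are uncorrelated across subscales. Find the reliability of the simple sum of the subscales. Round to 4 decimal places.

0.7187

Var(M+I) = 9.5² + 11.1² + 2·[9.5·11.1·0.11] = 213.46 + 23.199 = 236.659.
Under uncorrelated errors the observed covariances equal the true-score covariances, so only the own-variance terms attenuate.
True-score variance = [9.5²·0.59 + 11.1²·0.76] + 23.199 = 146.887 + 23.199 = 170.086.
Reliability = 170.086 / 236.659 = 0.7187.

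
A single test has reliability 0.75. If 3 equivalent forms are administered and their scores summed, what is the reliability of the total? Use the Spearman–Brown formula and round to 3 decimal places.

ρ_k = kρ / (1 + (k−1)ρ) = 3·0.75 / (1 + 2·0.75) = 2.250 / 2.500 = 0.900.

0.900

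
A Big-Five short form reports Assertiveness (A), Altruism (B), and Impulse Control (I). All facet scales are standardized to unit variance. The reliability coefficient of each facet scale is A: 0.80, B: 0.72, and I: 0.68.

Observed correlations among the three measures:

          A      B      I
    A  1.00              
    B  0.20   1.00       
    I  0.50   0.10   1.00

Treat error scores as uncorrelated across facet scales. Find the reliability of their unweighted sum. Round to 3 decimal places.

Var(A+B+I) = 3 + 2·[0.20 + 0.50 + 0.10] = 3 + 1.6 = 4.6.
Under uncorrelated errors the observed covariances equal the true-score covariances, so only the own-variance terms attenuate.
True-score variance = [0.80 + 0.72 + 0.68] + 1.6 = 2.2 + 1.6 = 3.8.
Reliability = 3.8 / 4.6 = 0.826.

0.826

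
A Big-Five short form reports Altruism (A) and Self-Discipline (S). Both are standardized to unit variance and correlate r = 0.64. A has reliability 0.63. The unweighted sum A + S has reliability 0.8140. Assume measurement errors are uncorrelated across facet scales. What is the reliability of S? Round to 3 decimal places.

0.760

Var(A+S) = 2 + 2·0.64 = 3.280.
True-score variance = ρ_A + ρ_S + 2·0.64, so 0.8140 = (0.63 + ρ_S + 1.28) / 3.280.
ρ_S = 0.8140·3.280 − 0.63 − 1.28 = 0.760.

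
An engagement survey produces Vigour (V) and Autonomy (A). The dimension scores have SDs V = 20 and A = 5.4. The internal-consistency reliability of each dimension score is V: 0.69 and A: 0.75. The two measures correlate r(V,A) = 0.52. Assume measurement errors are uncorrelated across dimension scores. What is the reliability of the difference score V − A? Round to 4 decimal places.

0.5856

Var(V−A) = 20² + 5.4² − 2·20·5.4·0.52 = 429.16 − 112.32 = 316.84.
Under uncorrelated errors the observed covariances equal the true-score covariances, so only the own-variance terms attenuate.
True-score variance = [20²·0.69 + 5.4²·0.75] − 112.32 = 297.87 − 112.32 = 185.55.
Reliability = 185.55 / 316.84 = 0.5856.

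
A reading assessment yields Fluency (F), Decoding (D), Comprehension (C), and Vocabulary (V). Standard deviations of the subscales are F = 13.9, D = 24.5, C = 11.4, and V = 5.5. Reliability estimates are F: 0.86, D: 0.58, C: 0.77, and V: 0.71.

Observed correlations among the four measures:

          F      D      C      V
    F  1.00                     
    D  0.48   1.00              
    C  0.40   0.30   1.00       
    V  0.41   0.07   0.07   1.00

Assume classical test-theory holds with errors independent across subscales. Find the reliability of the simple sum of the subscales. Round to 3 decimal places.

Var(F+D+C+V) = 13.9² + 24.5² + 11.4² + 5.5² + 2·[13.9·24.5·0.48 + 13.9·11.4·0.40 + 13.9·5.5·0.41 + 24.5·11.4·0.30 + 24.5·5.5·0.07 + 11.4·5.5·0.07] = 953.67 + 711.608 = 1665.28.
Because errors are independent across components, Cov(Tᵢ,Tⱼ) = Cov(Xᵢ,Xⱼ); the off-diagonal part of the true-score variance is the same as above.
True-score variance = [13.9²·0.86 + 24.5²·0.58 + 11.4²·0.77 + 5.5²·0.71] + 711.608 = 635.852 + 711.608 = 1347.46.
Reliability = 1347.46 / 1665.28 = 0.809.

0.809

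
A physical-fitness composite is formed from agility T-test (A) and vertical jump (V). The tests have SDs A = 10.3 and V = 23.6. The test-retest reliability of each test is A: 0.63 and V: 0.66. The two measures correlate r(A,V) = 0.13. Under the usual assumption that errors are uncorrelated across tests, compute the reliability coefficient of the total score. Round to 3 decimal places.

Var(A+V) = 10.3² + 23.6² + 2·[10.3·23.6·0.13] = 663.05 + 63.2008 = 726.251.
With uncorrelated errors the cross-covariances are all true-score covariance, so they carry over unchanged; only the diagonal terms shrink to ρᵢσᵢ².
True-score variance = [10.3²·0.63 + 23.6²·0.66] + 63.2008 = 434.43 + 63.2008 = 497.631.
Reliability = 497.631 / 726.251 = 0.685.

0.685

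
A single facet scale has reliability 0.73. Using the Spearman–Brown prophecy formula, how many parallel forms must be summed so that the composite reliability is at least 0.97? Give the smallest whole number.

12

k ≥ ρ*(1−ρ₁)/(ρ₁(1−ρ*)) = 0.97·0.27 / (0.73·0.03) = 11.959.
Smallest integer k = 12.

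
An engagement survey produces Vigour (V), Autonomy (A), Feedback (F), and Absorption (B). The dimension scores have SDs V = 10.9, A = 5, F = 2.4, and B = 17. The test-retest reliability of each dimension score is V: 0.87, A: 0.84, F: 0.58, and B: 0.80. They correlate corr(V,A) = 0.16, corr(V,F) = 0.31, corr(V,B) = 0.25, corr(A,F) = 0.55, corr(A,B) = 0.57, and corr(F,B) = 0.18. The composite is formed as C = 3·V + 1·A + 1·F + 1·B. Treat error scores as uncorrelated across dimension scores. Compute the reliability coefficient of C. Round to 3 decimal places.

0.893

Var(C) = 3²·10.9² + 5² + 2.4² + 17² + 2·[3·10.9·5·0.16 + 3·10.9·2.4·0.31 + 3·10.9·17·0.25 + 5·2.4·0.55 + 5·17·0.57 + 2.4·17·0.18] = 1389.05 + 503.716 = 1892.77.
Under uncorrelated errors the observed covariances equal the true-score covariances, so only the own-variance terms attenuate.
True-score variance = [3²·10.9²·0.87 + 5²·0.84 + 2.4²·0.58 + 17²·0.80] + 503.716 = 1185.82 + 503.716 = 1689.54.
Reliability = 1689.54 / 1892.77 = 0.893.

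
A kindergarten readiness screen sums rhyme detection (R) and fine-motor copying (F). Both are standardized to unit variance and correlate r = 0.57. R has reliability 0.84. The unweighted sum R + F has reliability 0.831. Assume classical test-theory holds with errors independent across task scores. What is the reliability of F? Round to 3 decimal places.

Var(R+F) = 2 + 2·0.57 = 3.140.
True-score variance = ρ_R + ρ_F + 2·0.57, so 0.831 = (0.84 + ρ_F + 1.14) / 3.140.
ρ_F = 0.831·3.140 − 0.84 − 1.14 = 0.629.

0.629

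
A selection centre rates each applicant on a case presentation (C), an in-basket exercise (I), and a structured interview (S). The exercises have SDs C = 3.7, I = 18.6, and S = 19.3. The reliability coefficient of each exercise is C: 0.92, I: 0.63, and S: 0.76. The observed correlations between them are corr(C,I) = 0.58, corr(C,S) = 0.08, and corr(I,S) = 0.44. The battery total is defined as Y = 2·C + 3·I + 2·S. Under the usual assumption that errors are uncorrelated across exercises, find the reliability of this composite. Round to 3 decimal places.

0.786

Var(Y) = 2²·3.7² + 3²·18.6² + 2²·19.3² + 2·[6·3.7·18.6·0.58 + 4·3.7·19.3·0.08 + 6·18.6·19.3·0.44] = 4658.36 + 2420.1 = 7078.46.
Under uncorrelated errors the observed covariances equal the true-score covariances, so only the own-variance terms attenuate.
True-score variance = [2²·3.7²·0.92 + 3²·18.6²·0.63 + 2²·19.3²·0.76] + 2420.1 = 3144.34 + 2420.1 = 5564.45.
Reliability = 5564.45 / 7078.46 = 0.786.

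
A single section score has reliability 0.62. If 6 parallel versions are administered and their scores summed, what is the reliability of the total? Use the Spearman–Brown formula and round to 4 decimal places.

0.9073

ρ_k = kρ / (1 + (k−1)ρ) = 6·0.62 / (1 + 5·0.62) = 3.720 / 4.100 = 0.9073.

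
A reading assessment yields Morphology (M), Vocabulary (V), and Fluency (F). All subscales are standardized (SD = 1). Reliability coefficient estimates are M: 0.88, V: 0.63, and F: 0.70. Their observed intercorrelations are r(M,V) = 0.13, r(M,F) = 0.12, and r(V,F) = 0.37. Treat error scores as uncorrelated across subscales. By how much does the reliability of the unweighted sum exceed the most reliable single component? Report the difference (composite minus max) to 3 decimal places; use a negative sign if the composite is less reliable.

Var(sum) = 3 + 1.24 = 4.24; true-score variance = 2.21 + 1.24 = 3.45; composite reliability = 0.8137.
Max component reliability = 0.8800.
Difference = 0.8137 − 0.8800 = -0.066.

-0.066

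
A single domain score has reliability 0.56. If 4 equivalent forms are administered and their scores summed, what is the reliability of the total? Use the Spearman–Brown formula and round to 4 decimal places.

0.8358

ρ_k = kρ / (1 + (k−1)ρ) = 4·0.56 / (1 + 3·0.56) = 2.240 / 2.680 = 0.8358.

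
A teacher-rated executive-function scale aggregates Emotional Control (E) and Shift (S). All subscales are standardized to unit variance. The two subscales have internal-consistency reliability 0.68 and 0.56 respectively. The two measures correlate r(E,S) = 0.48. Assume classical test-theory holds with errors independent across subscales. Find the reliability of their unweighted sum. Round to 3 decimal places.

0.743

Var(E+S) = 2 + 2·[0.48] = 2 + 0.96 = 2.96.
Under uncorrelated errors the observed covariances equal the true-score covariances, so only the own-variance terms attenuate.
True-score variance = [0.68 + 0.56] + 0.96 = 1.24 + 0.96 = 2.2.
Reliability = 2.2 / 2.96 = 0.743.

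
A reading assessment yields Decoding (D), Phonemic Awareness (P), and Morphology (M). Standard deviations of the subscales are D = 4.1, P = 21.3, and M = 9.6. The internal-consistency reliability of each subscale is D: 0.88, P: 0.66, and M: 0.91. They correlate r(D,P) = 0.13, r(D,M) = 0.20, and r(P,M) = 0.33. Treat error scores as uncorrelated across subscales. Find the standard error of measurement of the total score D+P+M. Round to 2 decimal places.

12.83

Var(total) = 562.66 + 173.407 = 736.067.
True-score variance = 398.094 + 173.407 = 571.5, so reliability = 0.7764.
Error variance = 736.067 − 571.5 = 164.566; SEM = √164.566 = 12.83.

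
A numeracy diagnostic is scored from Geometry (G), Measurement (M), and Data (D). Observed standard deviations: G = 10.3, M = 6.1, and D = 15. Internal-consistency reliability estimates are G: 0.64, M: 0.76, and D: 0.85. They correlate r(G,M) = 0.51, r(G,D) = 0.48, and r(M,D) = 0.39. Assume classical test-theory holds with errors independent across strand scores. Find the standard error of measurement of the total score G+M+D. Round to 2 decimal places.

8.99

Var(total) = 368.3 + 283.777 = 652.077.
True-score variance = 287.427 + 283.777 = 571.204, so reliability = 0.8760.
Error variance = 652.077 − 571.204 = 80.8728; SEM = √80.8728 = 8.99.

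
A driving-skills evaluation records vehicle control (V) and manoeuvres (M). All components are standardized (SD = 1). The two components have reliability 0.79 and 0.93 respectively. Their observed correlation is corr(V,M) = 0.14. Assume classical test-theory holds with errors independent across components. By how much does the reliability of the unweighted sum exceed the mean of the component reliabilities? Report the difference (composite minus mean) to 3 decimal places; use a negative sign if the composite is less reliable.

Var(sum) = 2 + 0.28 = 2.28; true-score variance = 1.72 + 0.28 = 2; composite reliability = 0.8772.
Mean component reliability = 0.8600.
Difference = 0.8772 − 0.8600 = 0.017.

0.017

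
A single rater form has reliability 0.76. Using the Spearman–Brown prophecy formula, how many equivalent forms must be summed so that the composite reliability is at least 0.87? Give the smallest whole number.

k ≥ ρ*(1−ρ₁)/(ρ₁(1−ρ*)) = 0.87·0.24 / (0.76·0.13) = 2.113.
Smallest integer k = 3.

3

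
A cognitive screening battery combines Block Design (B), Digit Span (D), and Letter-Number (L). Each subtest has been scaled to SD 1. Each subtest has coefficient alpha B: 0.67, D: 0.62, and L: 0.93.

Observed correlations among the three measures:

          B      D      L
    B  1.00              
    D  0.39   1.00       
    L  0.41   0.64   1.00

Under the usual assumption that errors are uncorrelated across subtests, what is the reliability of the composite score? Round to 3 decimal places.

Var(B+D+L) = 3 + 2·[0.39 + 0.41 + 0.64] = 3 + 2.88 = 5.88.
With uncorrelated errors the cross-covariances are all true-score covariance, so they carry over unchanged; only the diagonal terms shrink to ρᵢσᵢ².
True-score variance = [0.67 + 0.62 + 0.93] + 2.88 = 2.22 + 2.88 = 5.1.
Reliability = 5.1 / 5.88 = 0.867.

0.867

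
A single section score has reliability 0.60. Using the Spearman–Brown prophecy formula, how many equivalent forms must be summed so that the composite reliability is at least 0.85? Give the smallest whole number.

4

k ≥ ρ*(1−ρ₁)/(ρ₁(1−ρ*)) = 0.85·0.40 / (0.60·0.15) = 3.778.
Smallest integer k = 4.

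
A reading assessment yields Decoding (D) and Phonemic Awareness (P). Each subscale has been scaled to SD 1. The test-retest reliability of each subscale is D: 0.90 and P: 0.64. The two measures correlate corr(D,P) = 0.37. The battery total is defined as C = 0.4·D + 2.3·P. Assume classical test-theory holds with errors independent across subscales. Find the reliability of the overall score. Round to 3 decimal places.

Var(C) = 0.4² + 2.3² + 2·[0.92·0.37] = 5.45 + 0.6808 = 6.1308.
Under uncorrelated errors the observed covariances equal the true-score covariances, so only the own-variance terms attenuate.
True-score variance = [0.4²·0.90 + 2.3²·0.64] + 0.6808 = 3.5296 + 0.6808 = 4.2104.
Reliability = 4.2104 / 6.1308 = 0.687.

0.687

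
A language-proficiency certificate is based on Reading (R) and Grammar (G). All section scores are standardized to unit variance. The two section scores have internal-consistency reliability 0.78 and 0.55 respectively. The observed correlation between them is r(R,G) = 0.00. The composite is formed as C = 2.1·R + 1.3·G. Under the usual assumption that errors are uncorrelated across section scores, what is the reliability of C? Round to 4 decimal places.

Var(C) = 2.1² + 1.3² + 2·[2.73·0.00] = 6.1 + 0 = 6.1.
With uncorrelated errors the cross-covariances are all true-score covariance, so they carry over unchanged; only the diagonal terms shrink to ρᵢσᵢ².
True-score variance = [2.1²·0.78 + 1.3²·0.55] + 0 = 4.3693 + 0 = 4.3693.
Reliability = 4.3693 / 6.1 = 0.7163.

0.7163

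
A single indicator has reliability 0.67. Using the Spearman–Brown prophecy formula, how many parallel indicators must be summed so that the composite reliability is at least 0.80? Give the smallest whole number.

2

k ≥ ρ*(1−ρ₁)/(ρ₁(1−ρ*)) = 0.80·0.33 / (0.67·0.20) = 1.970.
Smallest integer k = 2.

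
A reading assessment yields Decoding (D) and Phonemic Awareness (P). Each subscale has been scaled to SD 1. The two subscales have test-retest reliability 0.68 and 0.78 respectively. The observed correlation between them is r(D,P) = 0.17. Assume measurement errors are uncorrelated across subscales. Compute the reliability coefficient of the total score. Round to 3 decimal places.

Var(D+P) = 2 + 2·[0.17] = 2 + 0.34 = 2.34.
Because errors are independent across components, Cov(Tᵢ,Tⱼ) = Cov(Xᵢ,Xⱼ); the off-diagonal part of the true-score variance is the same as above.
True-score variance = [0.68 + 0.78] + 0.34 = 1.46 + 0.34 = 1.8.
Reliability = 1.8 / 2.34 = 0.769.

0.769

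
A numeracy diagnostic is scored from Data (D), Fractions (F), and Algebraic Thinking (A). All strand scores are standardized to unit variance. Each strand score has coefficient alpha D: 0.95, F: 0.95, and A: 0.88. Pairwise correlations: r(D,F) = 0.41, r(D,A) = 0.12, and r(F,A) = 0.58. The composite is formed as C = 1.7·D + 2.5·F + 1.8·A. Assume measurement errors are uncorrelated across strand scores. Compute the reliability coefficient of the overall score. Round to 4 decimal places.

0.9612

Var(C) = 1.7² + 2.5² + 1.8² + 2·[4.25·0.41 + 3.06·0.12 + 4.5·0.58] = 12.38 + 9.4394 = 21.8194.
Because errors are independent across components, Cov(Tᵢ,Tⱼ) = Cov(Xᵢ,Xⱼ); the off-diagonal part of the true-score variance is the same as above.
True-score variance = [1.7²·0.95 + 2.5²·0.95 + 1.8²·0.88] + 9.4394 = 11.5342 + 9.4394 = 20.9736.
Reliability = 20.9736 / 21.8194 = 0.9612.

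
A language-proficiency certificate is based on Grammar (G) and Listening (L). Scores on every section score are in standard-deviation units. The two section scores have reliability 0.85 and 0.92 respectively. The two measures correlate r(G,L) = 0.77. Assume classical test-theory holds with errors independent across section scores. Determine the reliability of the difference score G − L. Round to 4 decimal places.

Var(G−L) = 1 + 1 − 2·0.77 = 2 − 1.54 = 0.46.
Under uncorrelated errors the observed covariances equal the true-score covariances, so only the own-variance terms attenuate.
True-score variance = [0.85 + 0.92] − 1.54 = 1.77 − 1.54 = 0.23.
Reliability = 0.23 / 0.46 = 0.5000.

0.5000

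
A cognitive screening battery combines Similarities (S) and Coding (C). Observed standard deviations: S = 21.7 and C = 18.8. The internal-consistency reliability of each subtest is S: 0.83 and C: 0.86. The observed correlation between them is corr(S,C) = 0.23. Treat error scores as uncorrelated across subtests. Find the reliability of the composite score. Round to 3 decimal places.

Var(S+C) = 21.7² + 18.8² + 2·[21.7·18.8·0.23] = 824.33 + 187.662 = 1011.99.
Because errors are independent across components, Cov(Tᵢ,Tⱼ) = Cov(Xᵢ,Xⱼ); the off-diagonal part of the true-score variance is the same as above.
True-score variance = [21.7²·0.83 + 18.8²·0.86] + 187.662 = 694.797 + 187.662 = 882.459.
Reliability = 882.459 / 1011.99 = 0.872.

0.872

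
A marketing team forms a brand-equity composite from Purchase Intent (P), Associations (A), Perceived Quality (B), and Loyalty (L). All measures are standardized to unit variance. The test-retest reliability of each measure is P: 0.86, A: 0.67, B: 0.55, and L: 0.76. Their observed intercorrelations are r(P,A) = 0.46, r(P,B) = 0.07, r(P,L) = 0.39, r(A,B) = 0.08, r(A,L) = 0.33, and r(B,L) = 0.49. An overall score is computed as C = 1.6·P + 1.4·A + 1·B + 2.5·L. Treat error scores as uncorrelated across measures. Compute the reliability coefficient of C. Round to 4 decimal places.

Var(C) = 1.6² + 1.4² + 1 + 2.5² + 2·[2.24·0.46 + 1.6·0.07 + 4·0.39 + 1.4·0.08 + 3.5·0.33 + 2.5·0.49] = 11.77 + 10.3888 = 22.1588.
Under uncorrelated errors the observed covariances equal the true-score covariances, so only the own-variance terms attenuate.
True-score variance = [1.6²·0.86 + 1.4²·0.67 + 0.55 + 2.5²·0.76] + 10.3888 = 8.8148 + 10.3888 = 19.2036.
Reliability = 19.2036 / 22.1588 = 0.8666.

0.8666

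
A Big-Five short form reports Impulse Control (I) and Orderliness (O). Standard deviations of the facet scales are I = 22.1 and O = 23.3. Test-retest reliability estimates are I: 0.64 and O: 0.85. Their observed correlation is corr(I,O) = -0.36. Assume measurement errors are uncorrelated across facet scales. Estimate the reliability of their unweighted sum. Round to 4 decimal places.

Var(I+O) = 22.1² + 23.3² + 2·[22.1·23.3·(-0.36)] = 1031.3 − 370.75 = 660.55.
Because errors are independent across components, Cov(Tᵢ,Tⱼ) = Cov(Xᵢ,Xⱼ); the off-diagonal part of the true-score variance is the same as above.
True-score variance = [22.1²·0.64 + 23.3²·0.85] − 370.75 = 774.039 − 370.75 = 403.289.
Reliability = 403.289 / 660.55 = 0.6105.

0.6105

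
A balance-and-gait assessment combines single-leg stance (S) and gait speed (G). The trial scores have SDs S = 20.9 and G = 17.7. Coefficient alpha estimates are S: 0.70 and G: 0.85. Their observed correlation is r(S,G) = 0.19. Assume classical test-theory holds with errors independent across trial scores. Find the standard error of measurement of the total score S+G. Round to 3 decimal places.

Var(total) = 750.1 + 140.573 = 890.673.
True-score variance = 572.063 + 140.573 = 712.637, so reliability = 0.8001.
Error variance = 890.673 − 712.637 = 178.036; SEM = √178.036 = 13.343.

13.343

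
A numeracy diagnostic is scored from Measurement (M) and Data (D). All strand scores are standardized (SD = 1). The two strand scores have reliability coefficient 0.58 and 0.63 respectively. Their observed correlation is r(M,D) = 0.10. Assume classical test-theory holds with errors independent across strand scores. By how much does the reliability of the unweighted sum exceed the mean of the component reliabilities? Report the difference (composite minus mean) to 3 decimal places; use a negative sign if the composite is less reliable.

Var(sum) = 2 + 0.2 = 2.2; true-score variance = 1.21 + 0.2 = 1.41; composite reliability = 0.6409.
Mean component reliability = 0.6050.
Difference = 0.6409 − 0.6050 = 0.036.

0.036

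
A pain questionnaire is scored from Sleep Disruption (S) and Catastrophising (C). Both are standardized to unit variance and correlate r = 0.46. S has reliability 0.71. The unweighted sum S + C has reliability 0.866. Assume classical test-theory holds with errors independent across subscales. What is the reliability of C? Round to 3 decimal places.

0.899

Var(S+C) = 2 + 2·0.46 = 2.920.
True-score variance = ρ_S + ρ_C + 2·0.46, so 0.866 = (0.71 + ρ_C + 0.92) / 2.920.
ρ_C = 0.866·2.920 − 0.71 − 0.92 = 0.899.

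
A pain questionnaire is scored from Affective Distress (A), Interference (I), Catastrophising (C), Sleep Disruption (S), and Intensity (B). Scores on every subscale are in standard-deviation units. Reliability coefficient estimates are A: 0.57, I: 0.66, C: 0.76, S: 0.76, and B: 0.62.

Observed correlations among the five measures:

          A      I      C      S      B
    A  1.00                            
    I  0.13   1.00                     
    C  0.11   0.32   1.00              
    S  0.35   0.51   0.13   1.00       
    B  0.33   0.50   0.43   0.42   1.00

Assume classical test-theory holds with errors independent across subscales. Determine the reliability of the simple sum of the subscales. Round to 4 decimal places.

Var(A+I+C+S+B) = 5 + 2·[0.13 + 0.11 + 0.35 + 0.33 + 0.32 + 0.51 + 0.50 + 0.13 + 0.43 + 0.42] = 5 + 6.46 = 11.46.
Because errors are independent across components, Cov(Tᵢ,Tⱼ) = Cov(Xᵢ,Xⱼ); the off-diagonal part of the true-score variance is the same as above.
True-score variance = [0.57 + 0.66 + 0.76 + 0.76 + 0.62] + 6.46 = 3.37 + 6.46 = 9.83.
Reliability = 9.83 / 11.46 = 0.8578.

0.8578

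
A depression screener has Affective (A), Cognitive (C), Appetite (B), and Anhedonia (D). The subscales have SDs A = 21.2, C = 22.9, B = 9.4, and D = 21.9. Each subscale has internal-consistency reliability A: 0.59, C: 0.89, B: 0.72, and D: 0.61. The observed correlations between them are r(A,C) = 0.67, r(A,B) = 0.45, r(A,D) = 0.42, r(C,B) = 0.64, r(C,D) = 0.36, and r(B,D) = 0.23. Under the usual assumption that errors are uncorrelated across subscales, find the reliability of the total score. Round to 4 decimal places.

Var(A+C+B+D) = 21.2² + 22.9² + 9.4² + 21.9² + 2·[21.2·22.9·0.67 + 21.2·9.4·0.45 + 21.2·21.9·0.42 + 22.9·9.4·0.64 + 22.9·21.9·0.36 + 9.4·21.9·0.23] = 1541.82 + 1951.21 = 3493.03.
With uncorrelated errors the cross-covariances are all true-score covariance, so they carry over unchanged; only the diagonal terms shrink to ρᵢσᵢ².
True-score variance = [21.2²·0.59 + 22.9²·0.89 + 9.4²·0.72 + 21.9²·0.61] + 1951.21 = 1088.08 + 1951.21 = 3039.28.
Reliability = 3039.28 / 3493.03 = 0.8701.

0.8701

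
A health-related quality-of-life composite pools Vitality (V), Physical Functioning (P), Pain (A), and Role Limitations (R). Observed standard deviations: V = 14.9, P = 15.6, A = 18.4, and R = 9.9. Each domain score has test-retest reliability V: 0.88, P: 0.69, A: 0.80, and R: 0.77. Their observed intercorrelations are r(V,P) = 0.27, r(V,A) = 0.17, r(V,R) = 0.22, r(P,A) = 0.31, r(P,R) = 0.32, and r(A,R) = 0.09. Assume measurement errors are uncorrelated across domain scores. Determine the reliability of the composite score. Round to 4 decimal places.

0.8714

Var(V+P+A+R) = 14.9² + 15.6² + 18.4² + 9.9² + 2·[14.9·15.6·0.27 + 14.9·18.4·0.17 + 14.9·9.9·0.22 + 15.6·18.4·0.31 + 15.6·9.9·0.32 + 18.4·9.9·0.09] = 901.94 + 593.232 = 1495.17.
Under uncorrelated errors the observed covariances equal the true-score covariances, so only the own-variance terms attenuate.
True-score variance = [14.9²·0.88 + 15.6²·0.69 + 18.4²·0.80 + 9.9²·0.77] + 593.232 = 709.603 + 593.232 = 1302.83.
Reliability = 1302.83 / 1495.17 = 0.8714.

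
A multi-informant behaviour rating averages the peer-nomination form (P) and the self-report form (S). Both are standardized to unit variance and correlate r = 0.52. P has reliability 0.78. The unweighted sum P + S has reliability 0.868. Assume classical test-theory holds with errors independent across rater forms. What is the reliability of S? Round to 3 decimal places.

0.819

Var(P+S) = 2 + 2·0.52 = 3.040.
True-score variance = ρ_P + ρ_S + 2·0.52, so 0.868 = (0.78 + ρ_S + 1.04) / 3.040.
ρ_S = 0.868·3.040 − 0.78 − 1.04 = 0.819.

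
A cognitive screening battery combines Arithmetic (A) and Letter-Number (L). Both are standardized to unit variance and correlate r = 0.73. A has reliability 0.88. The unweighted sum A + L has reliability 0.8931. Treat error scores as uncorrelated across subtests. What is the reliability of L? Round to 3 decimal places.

Var(A+L) = 2 + 2·0.73 = 3.460.
True-score variance = ρ_A + ρ_L + 2·0.73, so 0.8931 = (0.88 + ρ_L + 1.46) / 3.460.
ρ_L = 0.8931·3.460 − 0.88 − 1.46 = 0.750.

0.750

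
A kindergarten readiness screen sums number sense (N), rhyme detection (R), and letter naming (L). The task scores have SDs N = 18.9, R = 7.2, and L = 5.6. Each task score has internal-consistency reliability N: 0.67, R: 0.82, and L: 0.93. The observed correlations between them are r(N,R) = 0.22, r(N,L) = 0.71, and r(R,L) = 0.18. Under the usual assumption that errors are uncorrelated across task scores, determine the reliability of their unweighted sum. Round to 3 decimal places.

Var(N+R+L) = 18.9² + 7.2² + 5.6² + 2·[18.9·7.2·0.22 + 18.9·5.6·0.71 + 7.2·5.6·0.18] = 440.41 + 224.683 = 665.093.
Under uncorrelated errors the observed covariances equal the true-score covariances, so only the own-variance terms attenuate.
True-score variance = [18.9²·0.67 + 7.2²·0.82 + 5.6²·0.93] + 224.683 = 311.004 + 224.683 = 535.687.
Reliability = 535.687 / 665.093 = 0.805.

0.805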